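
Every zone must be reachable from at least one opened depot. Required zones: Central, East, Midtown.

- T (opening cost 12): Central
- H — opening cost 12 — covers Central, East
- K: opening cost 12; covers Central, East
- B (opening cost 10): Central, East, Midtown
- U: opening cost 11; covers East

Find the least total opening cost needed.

This is a weighted set-cover instance.
B alone covers Central, East, Midtown — every zone.
Total opening cost: 10.
No cover costs less than 10.

10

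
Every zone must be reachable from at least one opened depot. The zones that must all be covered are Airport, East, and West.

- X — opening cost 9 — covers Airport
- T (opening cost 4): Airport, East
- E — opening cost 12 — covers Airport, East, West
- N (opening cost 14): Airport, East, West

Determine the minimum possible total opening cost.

12

This is an integer covering problem.
The greedy cost-per-new-zone heuristic would pick T and E for 16, but a cheaper cover exists.
E alone covers Airport, East, West — every zone.
Total opening cost: 12.
No cover costs less than 12.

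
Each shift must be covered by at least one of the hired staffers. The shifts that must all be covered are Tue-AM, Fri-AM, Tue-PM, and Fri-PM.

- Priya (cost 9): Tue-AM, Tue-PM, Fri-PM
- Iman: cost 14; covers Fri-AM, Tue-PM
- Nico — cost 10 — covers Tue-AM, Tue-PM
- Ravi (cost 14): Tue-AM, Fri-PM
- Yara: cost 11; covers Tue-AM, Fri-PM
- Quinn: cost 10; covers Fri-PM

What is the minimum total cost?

This is a weighted set-cover instance.
Choose Priya and Iman: together they cover Tue-AM, Fri-AM, Tue-PM, Fri-PM — every shift.
Total cost: 9 + 14 = 23.
No cover costs less than 23.

23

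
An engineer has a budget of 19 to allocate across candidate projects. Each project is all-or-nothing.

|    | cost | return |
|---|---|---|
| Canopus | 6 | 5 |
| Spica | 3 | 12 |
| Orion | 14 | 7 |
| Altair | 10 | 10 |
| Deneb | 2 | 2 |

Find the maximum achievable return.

Allowing fractional choices, the relaxed optimum would be about 27.3, but projects are indivisible.
Canopus + Spica + Altair: cost 6 + 3 + 10 = 19 ≤ 19, return 5 + 12 + 10 = 27.
Spica + Altair + Deneb: cost 3 + 10 + 2 = 15 ≤ 19, return 12 + 10 + 2 = 24.
Best is Canopus, Spica, and Altair with total return 27.

27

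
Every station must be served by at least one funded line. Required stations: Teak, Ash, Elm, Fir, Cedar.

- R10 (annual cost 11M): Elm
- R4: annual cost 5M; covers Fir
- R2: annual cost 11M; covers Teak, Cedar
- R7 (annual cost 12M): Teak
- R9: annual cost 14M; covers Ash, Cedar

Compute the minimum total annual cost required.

41

Choose R10, R4, R2, and R9: together they cover Teak, Ash, Elm, Fir, Cedar — every station.
Total annual cost: 11 + 5 + 11 + 14 = 41.
No cover costs less than 41.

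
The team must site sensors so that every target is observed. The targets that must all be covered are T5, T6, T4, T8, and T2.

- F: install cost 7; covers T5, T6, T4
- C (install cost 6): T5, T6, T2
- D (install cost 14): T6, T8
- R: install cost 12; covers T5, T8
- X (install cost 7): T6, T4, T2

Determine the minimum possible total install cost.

19

The greedy cost-per-new-target heuristic would pick C, F, and R for 25, but a cheaper cover exists.
Choose R and X: together they cover T5, T6, T4, T8, T2 — every target.
Total install cost: 12 + 7 = 19.
No cover costs less than 19.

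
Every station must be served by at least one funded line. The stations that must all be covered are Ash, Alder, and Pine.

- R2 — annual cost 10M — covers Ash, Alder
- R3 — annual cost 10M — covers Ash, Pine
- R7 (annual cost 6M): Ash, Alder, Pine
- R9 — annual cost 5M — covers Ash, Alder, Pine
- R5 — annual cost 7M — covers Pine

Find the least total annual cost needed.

This is a weighted set-cover instance.
R9 alone covers Ash, Alder, Pine — every station.
Total annual cost: 5.
No cover costs less than 5.

5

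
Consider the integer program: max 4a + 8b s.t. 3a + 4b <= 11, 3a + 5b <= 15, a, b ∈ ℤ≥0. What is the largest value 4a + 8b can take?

The continuous relaxation peaks at (0, 2.75) with value 22.00; rounding to a feasible lattice point costs some objective.
(a,b)=(1,2): 3·1+4·2=11≤11, 3·1+5·2=13≤15, objective 20.
(a,b)=(2,1): 3·2+4·1=10≤11, 3·2+5·1=11≤15, objective 16.
No feasible integer point exceeds 20.

20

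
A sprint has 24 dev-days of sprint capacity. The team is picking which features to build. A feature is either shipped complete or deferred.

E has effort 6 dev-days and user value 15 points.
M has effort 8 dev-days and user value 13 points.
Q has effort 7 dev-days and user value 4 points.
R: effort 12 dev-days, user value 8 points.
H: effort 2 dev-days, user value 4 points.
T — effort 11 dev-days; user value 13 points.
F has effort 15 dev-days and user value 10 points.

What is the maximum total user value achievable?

36

This is a 0-1 knapsack instance.
Allowing fractional choices, the relaxed optimum would be about 41.5, but features are indivisible.
E + M + H: effort 6 + 8 + 2 = 16 ≤ 24, user value 15 + 13 + 4 = 32.
E + M + Q + H: effort 6 + 8 + 7 + 2 = 23 ≤ 24, user value 15 + 13 + 4 + 4 = 36.
Best is E, M, Q, and H with total user value 36.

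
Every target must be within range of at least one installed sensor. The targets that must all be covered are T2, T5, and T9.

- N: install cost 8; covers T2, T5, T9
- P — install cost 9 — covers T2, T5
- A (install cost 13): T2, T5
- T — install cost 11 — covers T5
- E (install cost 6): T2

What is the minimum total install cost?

8

This is a weighted set-cover instance.
N alone covers T2, T5, T9 — every target.
Total install cost: 8.
No cover costs less than 8.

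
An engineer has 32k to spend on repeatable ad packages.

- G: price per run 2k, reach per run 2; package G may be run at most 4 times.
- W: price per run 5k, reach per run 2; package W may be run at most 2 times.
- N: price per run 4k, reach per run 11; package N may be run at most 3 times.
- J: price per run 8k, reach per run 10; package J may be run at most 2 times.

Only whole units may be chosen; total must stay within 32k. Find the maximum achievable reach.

57

This is a bounded integer knapsack.
Take 2×G, 3×N, and 2×J: price 32 ≤ 32, reach 2·2 + 3·11 + 2·10 = 57.
N has the best ratio (11/4) and is taken to its limit of 3; remaining capacity is filled optimally with the others.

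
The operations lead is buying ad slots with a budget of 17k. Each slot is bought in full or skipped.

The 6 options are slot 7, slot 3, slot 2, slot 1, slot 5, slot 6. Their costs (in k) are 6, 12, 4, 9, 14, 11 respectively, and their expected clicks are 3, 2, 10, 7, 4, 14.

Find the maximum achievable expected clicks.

24

Treat it as a binary knapsack problem.
Allowing fractional choices, the relaxed optimum would be about 25.6, but ad slots are indivisible.
slot 2 + slot 6: cost 4 + 11 = 15 ≤ 17, expected clicks 10 + 14 = 24.
slot 2 + slot 1: cost 4 + 9 = 13 ≤ 17, expected clicks 10 + 7 = 17.
slot 7 + slot 6: cost 6 + 11 = 17 ≤ 17, expected clicks 3 + 14 = 17.
Best is slot 2 and slot 6 with total expected clicks 24.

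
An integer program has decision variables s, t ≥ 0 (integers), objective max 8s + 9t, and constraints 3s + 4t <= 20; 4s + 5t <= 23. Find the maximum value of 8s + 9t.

The continuous relaxation peaks at (5.75, 0) with value 46.00; rounding to a feasible lattice point costs some objective.
(s,t)=(2,3): 3·2+4·3=18≤20, 4·2+5·3=23≤23, objective 43.
(s,t)=(3,2): 3·3+4·2=17≤20, 4·3+5·2=22≤23, objective 42.
The best lattice point is (2,3), giving 43.

43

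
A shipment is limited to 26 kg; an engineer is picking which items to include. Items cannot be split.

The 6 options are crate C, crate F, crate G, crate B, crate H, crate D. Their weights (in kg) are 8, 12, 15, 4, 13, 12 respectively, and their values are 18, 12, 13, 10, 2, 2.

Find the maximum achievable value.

This is a 0-1 knapsack instance.
Take crate C, crate F, and crate B: weight 8 + 12 + 4 = 24 ≤ 26, value 18 + 12 + 10 = 40.
No other feasible combination does better.

40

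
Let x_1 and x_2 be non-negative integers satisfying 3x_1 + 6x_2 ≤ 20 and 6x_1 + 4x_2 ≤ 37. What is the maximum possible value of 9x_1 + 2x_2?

The continuous relaxation peaks at (6.17, 0) with value 55.50; rounding to a feasible lattice point costs some objective.
(x_1,x_2)=(6,0): 3·6+6·0=18≤20, 6·6+4·0=36≤37, objective 54.
(x_1,x_2)=(5,0): 3·5+6·0=15≤20, 6·5+4·0=30≤37, objective 45.
No feasible integer point exceeds 54.

54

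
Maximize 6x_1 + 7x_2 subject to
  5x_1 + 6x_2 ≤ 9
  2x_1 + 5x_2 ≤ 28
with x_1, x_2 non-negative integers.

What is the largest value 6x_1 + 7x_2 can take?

Relaxing integrality, the LP optimum is 10.80 at (x_1,x_2) = (1.8, 0), which is not an integer point.
(x_1,x_2)=(0,1): 5·0+6·1=6≤9, 2·0+5·1=5≤28, objective 7.
(x_1,x_2)=(1,0): 5·1+6·0=5≤9, 2·1+5·0=2≤28, objective 6.
(x_1,x_2)=(0,0): 5·0+6·0=0≤9, 2·0+5·0=0≤28, objective 0.
The best lattice point is (0,1), giving 7.

7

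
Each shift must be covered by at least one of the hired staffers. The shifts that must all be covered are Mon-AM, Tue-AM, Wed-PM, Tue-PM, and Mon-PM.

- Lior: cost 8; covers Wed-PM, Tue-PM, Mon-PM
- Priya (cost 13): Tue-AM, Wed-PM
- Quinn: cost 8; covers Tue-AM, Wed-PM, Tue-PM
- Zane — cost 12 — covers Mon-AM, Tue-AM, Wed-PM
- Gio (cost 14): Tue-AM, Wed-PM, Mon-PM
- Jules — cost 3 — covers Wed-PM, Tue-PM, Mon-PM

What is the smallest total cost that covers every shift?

Choose Zane and Jules: together they cover Mon-AM, Tue-AM, Wed-PM, Tue-PM, Mon-PM — every shift.
Total cost: 12 + 3 = 15.

15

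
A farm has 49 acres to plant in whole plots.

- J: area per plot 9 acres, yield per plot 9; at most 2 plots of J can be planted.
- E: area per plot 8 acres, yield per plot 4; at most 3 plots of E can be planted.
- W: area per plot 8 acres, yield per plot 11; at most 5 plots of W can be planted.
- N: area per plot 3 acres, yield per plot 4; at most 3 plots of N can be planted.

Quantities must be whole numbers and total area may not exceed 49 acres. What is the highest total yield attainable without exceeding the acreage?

This is a bounded integer knapsack.
W has the best ratio (11/8); taking only W gives at most 5×11 = 55 (stopped by the supply cap of 5).
Mixing does better — 5×W and 3×N: area 49 ≤ 49, yield 5·11 + 3·4 = 67.

67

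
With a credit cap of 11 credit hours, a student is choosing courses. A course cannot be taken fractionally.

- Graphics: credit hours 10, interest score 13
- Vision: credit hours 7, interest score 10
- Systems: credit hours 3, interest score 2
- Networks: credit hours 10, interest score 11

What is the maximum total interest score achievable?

13

Networks: credit hours 10 ≤ 11, interest score 11.
Vision + Systems: credit hours 7 + 3 = 10 ≤ 11, interest score 10 + 2 = 12.
Graphics: credit hours 10 ≤ 11, interest score 13.
Best is Graphics with total interest score 13.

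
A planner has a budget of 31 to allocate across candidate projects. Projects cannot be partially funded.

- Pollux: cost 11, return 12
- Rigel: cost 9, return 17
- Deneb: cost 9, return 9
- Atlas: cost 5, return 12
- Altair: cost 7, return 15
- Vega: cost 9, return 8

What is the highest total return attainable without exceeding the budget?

53

Allowing fractional choices, the relaxed optimum would be about 54.9, but projects are indivisible.
Rigel + Deneb + Atlas + Altair: cost 9 + 9 + 5 + 7 = 30 ≤ 31, return 17 + 9 + 12 + 15 = 53.
Rigel + Atlas + Altair + Vega: cost 9 + 5 + 7 + 9 = 30 ≤ 31, return 17 + 12 + 15 + 8 = 52.
Best is Rigel, Deneb, Atlas, and Altair with total return 53.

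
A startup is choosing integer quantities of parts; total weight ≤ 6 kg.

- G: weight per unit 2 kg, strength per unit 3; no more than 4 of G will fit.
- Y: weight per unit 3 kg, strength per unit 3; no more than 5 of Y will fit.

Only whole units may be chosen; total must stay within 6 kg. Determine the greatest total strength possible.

2×Y: weight 6 ≤ 6, strength 2·3 = 6.
3×G: weight 6 ≤ 6, strength 3·3 = 9.
Best is 9.

9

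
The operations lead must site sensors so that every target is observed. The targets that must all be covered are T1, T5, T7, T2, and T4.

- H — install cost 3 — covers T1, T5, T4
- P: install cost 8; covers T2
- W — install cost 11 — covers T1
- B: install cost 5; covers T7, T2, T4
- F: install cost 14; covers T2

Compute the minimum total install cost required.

8

This is a weighted set-cover instance.
Choose H and B: together they cover T1, T5, T7, T2, T4 — every target.
Total install cost: 3 + 5 = 8.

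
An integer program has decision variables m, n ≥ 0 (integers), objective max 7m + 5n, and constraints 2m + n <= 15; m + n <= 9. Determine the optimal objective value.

(m,n)=(6,3): 2·6+1·3=15≤15, 1·6+1·3=9≤9, objective 57.
(m,n)=(5,4): 2·5+1·4=14≤15, 1·5+1·4=9≤9, objective 55.
(m,n)=(6,2): 2·6+1·2=14≤15, 1·6+1·2=8≤9, objective 52.
Maximum is 57 at (m,n)=(6,3).

57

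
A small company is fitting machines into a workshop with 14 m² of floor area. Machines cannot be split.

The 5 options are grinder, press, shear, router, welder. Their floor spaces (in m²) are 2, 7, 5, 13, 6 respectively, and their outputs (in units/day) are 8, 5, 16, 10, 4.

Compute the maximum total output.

Allowing fractional choices, the relaxed optimum would be about 29.4, but machines are indivisible.
grinder + press + shear: floor space 2 + 7 + 5 = 14 ≤ 14, output 8 + 5 + 16 = 29.
grinder + shear + welder: floor space 2 + 5 + 6 = 13 ≤ 14, output 8 + 16 + 4 = 28.
grinder + shear: floor space 2 + 5 = 7 ≤ 14, output 8 + 16 = 24.
Best is grinder, press, and shear with total output 29.

29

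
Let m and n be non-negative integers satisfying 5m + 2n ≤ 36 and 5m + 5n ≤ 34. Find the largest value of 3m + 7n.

42

Relaxing integrality, the LP optimum is 47.60 at (m,n) = (0, 6.8), which is not an integer point.
(m,n)=(0,6): 5·0+2·6=12≤36, 5·0+5·6=30≤34, objective 42.
(m,n)=(1,5): 5·1+2·5=15≤36, 5·1+5·5=30≤34, objective 38.
(m,n)=(0,5): 5·0+2·5=10≤36, 5·0+5·5=25≤34, objective 35.
The best lattice point is (0,6), giving 42.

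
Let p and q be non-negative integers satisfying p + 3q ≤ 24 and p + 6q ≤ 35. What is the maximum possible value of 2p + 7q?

Relaxing integrality, the LP optimum is 51.67 at (p,q) = (13, 3.67), which is not an integer point.
(p,q)=(15,3) is feasible, giving 51.
(p,q)=(14,3) is feasible, giving 49.
(p,q)=(13,3) is feasible, giving 47.
Maximum is 51 at (p,q)=(15,3).

51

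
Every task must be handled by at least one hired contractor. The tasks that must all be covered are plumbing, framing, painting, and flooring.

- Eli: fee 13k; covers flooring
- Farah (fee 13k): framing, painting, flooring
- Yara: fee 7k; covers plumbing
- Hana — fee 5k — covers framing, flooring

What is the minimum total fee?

20

This is an integer covering problem.
The greedy cost-per-new-task heuristic would pick Hana, Yara, and Farah for 25, but a cheaper cover exists.
Choose Farah and Yara: together they cover plumbing, framing, painting, flooring — every task.
Total fee: 13 + 7 = 20.
No cover costs less than 20.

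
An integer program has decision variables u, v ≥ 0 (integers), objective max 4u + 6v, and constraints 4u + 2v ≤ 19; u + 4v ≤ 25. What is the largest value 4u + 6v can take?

Relaxing integrality, the LP optimum is 42.14 at (u,v) = (1.86, 5.79), which is not an integer point.
(u,v)=(1,6): 4·1+2·6=16≤19, 1·1+4·6=25≤25, objective 40.
(u,v)=(2,5): 4·2+2·5=18≤19, 1·2+4·5=22≤25, objective 38.
(u,v)=(0,6): 4·0+2·6=12≤19, 1·0+4·6=24≤25, objective 36.
The best lattice point is (1,6), giving 40.

40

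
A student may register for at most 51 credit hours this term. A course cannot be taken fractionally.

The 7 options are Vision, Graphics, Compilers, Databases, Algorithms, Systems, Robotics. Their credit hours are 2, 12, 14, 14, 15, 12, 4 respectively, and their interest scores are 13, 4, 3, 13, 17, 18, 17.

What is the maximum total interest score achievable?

78

Allowing fractional choices, the relaxed optimum would be about 79.3, but courses are indivisible.
Vision + Compilers + Algorithms + Systems + Robotics: credit hours 2 + 14 + 15 + 12 + 4 = 47 ≤ 51, interest score 13 + 3 + 17 + 18 + 17 = 68.
Vision + Graphics + Algorithms + Systems + Robotics: credit hours 2 + 12 + 15 + 12 + 4 = 45 ≤ 51, interest score 13 + 4 + 17 + 18 + 17 = 69.
Vision + Databases + Algorithms + Systems + Robotics: credit hours 2 + 14 + 15 + 12 + 4 = 47 ≤ 51, interest score 13 + 13 + 17 + 18 + 17 = 78.
Best is Vision, Databases, Algorithms, Systems, and Robotics with total interest score 78.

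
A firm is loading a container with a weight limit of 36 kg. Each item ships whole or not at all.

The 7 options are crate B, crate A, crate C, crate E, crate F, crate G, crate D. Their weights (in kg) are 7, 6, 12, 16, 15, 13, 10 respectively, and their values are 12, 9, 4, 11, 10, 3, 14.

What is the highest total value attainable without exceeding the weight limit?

Take crate B, crate A, crate C, and crate D: weight 7 + 6 + 12 + 10 = 35 ≤ 36, value 12 + 9 + 4 + 14 = 39.
No other feasible combination does better.

39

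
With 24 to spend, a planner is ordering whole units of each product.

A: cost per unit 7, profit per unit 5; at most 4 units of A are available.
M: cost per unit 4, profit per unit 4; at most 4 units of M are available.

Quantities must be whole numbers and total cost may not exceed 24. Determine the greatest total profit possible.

1×A and 4×M: cost 23 ≤ 24, profit 1·5 + 4·4 = 21.
2×A and 2×M: cost 22 ≤ 24, profit 2·5 + 2·4 = 18.
Best is 21.

21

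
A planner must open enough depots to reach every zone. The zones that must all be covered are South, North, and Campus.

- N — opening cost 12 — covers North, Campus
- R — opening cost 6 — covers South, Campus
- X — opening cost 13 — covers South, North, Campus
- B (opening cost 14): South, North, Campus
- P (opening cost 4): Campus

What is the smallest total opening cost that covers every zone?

The greedy cost-per-new-zone heuristic would pick R and N for 18, but a cheaper cover exists.
X alone covers South, North, Campus — every zone.
Total opening cost: 13.
No cover costs less than 13.

13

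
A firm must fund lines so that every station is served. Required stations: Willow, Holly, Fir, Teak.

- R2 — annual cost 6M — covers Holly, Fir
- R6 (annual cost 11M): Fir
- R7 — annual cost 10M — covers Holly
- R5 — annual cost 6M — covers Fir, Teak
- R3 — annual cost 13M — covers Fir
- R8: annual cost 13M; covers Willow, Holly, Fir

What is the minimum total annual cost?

19

The greedy cost-per-new-station heuristic would pick R2, R5, and R8 for 25, but a cheaper cover exists.
Choose R5 and R8: together they cover Willow, Holly, Fir, Teak — every station.
Total annual cost: 6 + 13 = 19.
No cover costs less than 19.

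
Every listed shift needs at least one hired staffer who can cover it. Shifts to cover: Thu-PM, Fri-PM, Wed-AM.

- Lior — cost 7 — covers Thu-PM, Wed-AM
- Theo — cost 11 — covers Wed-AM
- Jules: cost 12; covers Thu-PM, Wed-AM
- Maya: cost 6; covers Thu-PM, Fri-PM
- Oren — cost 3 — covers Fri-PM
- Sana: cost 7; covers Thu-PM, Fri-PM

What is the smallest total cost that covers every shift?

10

The greedy cost-per-new-shift heuristic would pick Maya and Lior for 13, but a cheaper cover exists.
Choose Lior and Oren: together they cover Thu-PM, Fri-PM, Wed-AM — every shift.
Total cost: 7 + 3 = 10.
No cover costs less than 10.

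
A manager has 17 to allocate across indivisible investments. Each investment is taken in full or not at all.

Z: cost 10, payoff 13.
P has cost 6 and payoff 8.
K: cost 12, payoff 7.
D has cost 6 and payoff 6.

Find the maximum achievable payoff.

Take Z and P: cost 10 + 6 = 16 ≤ 17, payoff 13 + 8 = 21.
No other feasible combination does better.

21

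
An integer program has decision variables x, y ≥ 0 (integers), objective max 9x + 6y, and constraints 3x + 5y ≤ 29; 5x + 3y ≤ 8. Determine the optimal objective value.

Relaxing integrality, the LP optimum is 16.00 at (x,y) = (0, 2.67), which is not an integer point.
(x,y)=(1,1): 3·1+5·1=8≤29, 5·1+3·1=8≤8, objective 15.
(x,y)=(0,2): 3·0+5·2=10≤29, 5·0+3·2=6≤8, objective 12.
Maximum is 15 at (x,y)=(1,1).

15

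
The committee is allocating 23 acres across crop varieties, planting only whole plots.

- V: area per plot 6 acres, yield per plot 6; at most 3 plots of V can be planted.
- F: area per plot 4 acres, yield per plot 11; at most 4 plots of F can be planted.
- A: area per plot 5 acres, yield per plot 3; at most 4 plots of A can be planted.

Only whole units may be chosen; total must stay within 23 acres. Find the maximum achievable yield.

F has the best ratio (11/4); taking only F gives at most 4×11 = 44 (stopped by the supply cap of 4).
Mixing does better — 1×V and 4×F: area 22 ≤ 23, yield 1·6 + 4·11 = 50.

50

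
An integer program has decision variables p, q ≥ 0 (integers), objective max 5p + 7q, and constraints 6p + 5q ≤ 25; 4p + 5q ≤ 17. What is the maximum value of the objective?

The continuous relaxation peaks at (0, 3.4) with value 23.80; rounding to a feasible lattice point costs some objective.
(p,q)=(3,1): 6·3+5·1=23≤25, 4·3+5·1=17≤17, objective 22.
(p,q)=(0,3): 6·0+5·3=15≤25, 4·0+5·3=15≤17, objective 21.
(p,q)=(4,0): 6·4+5·0=24≤25, 4·4+5·0=16≤17, objective 20.
No feasible integer point exceeds 22.

22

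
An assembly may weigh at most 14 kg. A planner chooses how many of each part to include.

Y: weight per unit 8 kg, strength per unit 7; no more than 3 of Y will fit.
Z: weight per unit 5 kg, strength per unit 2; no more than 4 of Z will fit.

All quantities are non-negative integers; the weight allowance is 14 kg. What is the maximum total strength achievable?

9

Y has the best ratio (7/8); taking only Y gives at most 1×7 = 7 (stopped by the weight limit).
Mixing does better — 1×Y and 1×Z: weight 13 ≤ 14, strength 1·7 + 1·2 = 9.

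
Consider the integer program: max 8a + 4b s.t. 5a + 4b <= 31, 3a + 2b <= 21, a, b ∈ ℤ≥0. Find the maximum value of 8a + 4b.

(a,b)=(6,0) is feasible, giving 48.
(a,b)=(5,1) is feasible, giving 44.
The best lattice point is (6,0), giving 48.

48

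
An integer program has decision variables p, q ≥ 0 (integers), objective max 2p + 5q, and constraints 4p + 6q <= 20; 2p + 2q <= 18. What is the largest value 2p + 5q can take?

The continuous relaxation peaks at (0, 3.33) with value 16.67; rounding to a feasible lattice point costs some objective.
(p,q)=(0,3) is feasible, giving 15.
(p,q)=(1,2) is feasible, giving 12.
Maximum is 15 at (p,q)=(0,3).

15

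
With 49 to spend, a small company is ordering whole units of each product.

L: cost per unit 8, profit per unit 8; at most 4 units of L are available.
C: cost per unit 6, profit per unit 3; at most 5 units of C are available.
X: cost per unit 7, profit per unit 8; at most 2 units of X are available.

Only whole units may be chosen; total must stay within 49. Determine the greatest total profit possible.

48

4×L and 2×X: cost 46 ≤ 49, profit 4·8 + 2·8 = 48.
3×L, 1×C, and 2×X: cost 44 ≤ 49, profit 3·8 + 1·3 + 2·8 = 43.
Best is 48.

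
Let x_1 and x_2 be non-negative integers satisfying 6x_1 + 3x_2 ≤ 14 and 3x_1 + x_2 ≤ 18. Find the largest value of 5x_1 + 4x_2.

(x_1,x_2)=(0,4) is feasible, giving 16.
(x_1,x_2)=(0,3) is feasible, giving 12.
Maximum is 16 at (x_1,x_2)=(0,4).

16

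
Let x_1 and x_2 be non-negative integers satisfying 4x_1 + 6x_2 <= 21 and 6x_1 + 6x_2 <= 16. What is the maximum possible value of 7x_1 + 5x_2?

14

(x_1,x_2)=(2,0) is feasible, giving 14.
(x_1,x_2)=(1,1) is feasible, giving 12.
(x_1,x_2)=(1,0) is feasible, giving 7.
Maximum is 14 at (x_1,x_2)=(2,0).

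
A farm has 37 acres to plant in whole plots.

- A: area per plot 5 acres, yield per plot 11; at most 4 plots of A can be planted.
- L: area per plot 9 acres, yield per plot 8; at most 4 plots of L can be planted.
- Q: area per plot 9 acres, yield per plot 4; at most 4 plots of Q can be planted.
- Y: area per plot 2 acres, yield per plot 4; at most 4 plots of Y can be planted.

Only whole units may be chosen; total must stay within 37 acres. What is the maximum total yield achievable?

4×A, 1×Q, and 4×Y: area 37 ≤ 37, yield 4·11 + 1·4 + 4·4 = 64.
4×A, 1×L, and 4×Y: area 37 ≤ 37, yield 4·11 + 1·8 + 4·4 = 68.
Best is 68.

68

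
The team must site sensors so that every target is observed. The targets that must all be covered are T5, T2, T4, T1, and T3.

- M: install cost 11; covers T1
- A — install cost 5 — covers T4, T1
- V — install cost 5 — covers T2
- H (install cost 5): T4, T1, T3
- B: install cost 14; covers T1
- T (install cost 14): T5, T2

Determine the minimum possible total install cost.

19

This is an integer covering problem.
Choose H and T: together they cover T5, T2, T4, T1, T3 — every target.
Total install cost: 5 + 14 = 19.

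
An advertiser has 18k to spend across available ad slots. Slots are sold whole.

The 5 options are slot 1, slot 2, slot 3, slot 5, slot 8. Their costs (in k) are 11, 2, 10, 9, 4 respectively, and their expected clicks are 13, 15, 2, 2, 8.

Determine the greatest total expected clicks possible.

36

This is an integer program with binary decision variables.
Allowing fractional choices, the relaxed optimum would be about 36.2, but ad slots are indivisible.
slot 1 + slot 2: cost 11 + 2 = 13 ≤ 18, expected clicks 13 + 15 = 28.
slot 1 + slot 2 + slot 8: cost 11 + 2 + 4 = 17 ≤ 18, expected clicks 13 + 15 + 8 = 36.
Best is slot 1, slot 2, and slot 8 with total expected clicks 36.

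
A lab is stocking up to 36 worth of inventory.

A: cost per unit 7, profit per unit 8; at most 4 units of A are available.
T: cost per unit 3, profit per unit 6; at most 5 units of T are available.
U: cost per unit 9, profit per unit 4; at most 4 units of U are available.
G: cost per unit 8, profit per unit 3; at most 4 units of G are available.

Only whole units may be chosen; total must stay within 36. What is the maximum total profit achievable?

54

3×A and 5×T: cost 36 ≤ 36, profit 3·8 + 5·6 = 54.
3×A and 4×T: cost 33 ≤ 36, profit 3·8 + 4·6 = 48.
Best is 54.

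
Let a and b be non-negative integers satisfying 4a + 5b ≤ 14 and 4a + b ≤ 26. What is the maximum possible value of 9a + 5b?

27

The continuous relaxation peaks at (3.5, 0) with value 31.50; rounding to a feasible lattice point costs some objective.
(a,b)=(3,0): 4·3+5·0=12≤14, 4·3+1·0=12≤26, objective 27.
(a,b)=(2,1): 4·2+5·1=13≤14, 4·2+1·1=9≤26, objective 23.
(a,b)=(2,0): 4·2+5·0=8≤14, 4·2+1·0=8≤26, objective 18.
No feasible integer point exceeds 27.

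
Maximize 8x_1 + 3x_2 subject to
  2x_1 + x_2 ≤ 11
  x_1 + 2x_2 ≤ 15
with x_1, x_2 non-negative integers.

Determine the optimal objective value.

43

Relaxing integrality, the LP optimum is 44.00 at (x_1,x_2) = (5.5, 0), which is not an integer point.
(x_1,x_2)=(5,1) is feasible, giving 43.
(x_1,x_2)=(5,0) is feasible, giving 40.
(x_1,x_2)=(4,2) is feasible, giving 38.
No feasible integer point exceeds 43.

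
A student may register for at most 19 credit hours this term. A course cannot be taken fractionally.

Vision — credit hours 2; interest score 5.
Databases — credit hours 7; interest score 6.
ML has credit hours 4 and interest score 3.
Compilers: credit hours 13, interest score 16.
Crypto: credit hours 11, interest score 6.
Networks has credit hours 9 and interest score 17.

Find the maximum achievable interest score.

Take Vision, Databases, and Networks: credit hours 2 + 7 + 9 = 18 ≤ 19, interest score 5 + 6 + 17 = 28.
No other feasible combination does better.

28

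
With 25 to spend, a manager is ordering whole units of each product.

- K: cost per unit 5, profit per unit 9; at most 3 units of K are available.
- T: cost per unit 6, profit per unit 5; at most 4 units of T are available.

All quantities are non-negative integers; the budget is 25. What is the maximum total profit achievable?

32

3×K and 1×T: cost 21 ≤ 25, profit 3·9 + 1·5 = 32.
2×K and 2×T: cost 22 ≤ 25, profit 2·9 + 2·5 = 28.
Best is 32.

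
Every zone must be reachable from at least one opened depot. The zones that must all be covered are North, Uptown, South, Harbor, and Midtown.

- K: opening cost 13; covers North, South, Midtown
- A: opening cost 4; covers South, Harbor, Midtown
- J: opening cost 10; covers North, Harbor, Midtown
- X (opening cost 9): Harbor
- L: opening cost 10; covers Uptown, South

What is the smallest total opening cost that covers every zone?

20

The greedy cost-per-new-zone heuristic would pick A, J, and L for 24, but a cheaper cover exists.
Choose J and L: together they cover North, Uptown, South, Harbor, Midtown — every zone.
Total opening cost: 10 + 10 = 20.
No cover costs less than 20.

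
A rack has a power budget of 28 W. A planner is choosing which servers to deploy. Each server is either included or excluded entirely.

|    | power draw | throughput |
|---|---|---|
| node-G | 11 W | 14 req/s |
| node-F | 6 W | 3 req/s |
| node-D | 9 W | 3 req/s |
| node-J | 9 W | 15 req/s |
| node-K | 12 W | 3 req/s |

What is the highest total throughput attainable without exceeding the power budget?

Take node-G, node-F, and node-J: power draw 11 + 6 + 9 = 26 ≤ 28, throughput 14 + 3 + 15 = 32.
No other feasible combination does better.

32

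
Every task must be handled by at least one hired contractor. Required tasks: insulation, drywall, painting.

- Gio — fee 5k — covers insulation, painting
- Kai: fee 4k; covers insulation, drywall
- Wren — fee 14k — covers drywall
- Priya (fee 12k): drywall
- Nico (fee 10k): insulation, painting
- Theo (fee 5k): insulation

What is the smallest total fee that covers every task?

9

This is an integer covering problem.
Choose Gio and Kai: together they cover insulation, drywall, painting — every task.
Total fee: 5 + 4 = 9.
No cover costs less than 9.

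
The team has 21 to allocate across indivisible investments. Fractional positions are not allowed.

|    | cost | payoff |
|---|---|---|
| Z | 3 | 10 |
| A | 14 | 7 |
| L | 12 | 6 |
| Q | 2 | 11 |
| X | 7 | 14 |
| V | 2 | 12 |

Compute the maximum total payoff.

47

Allowing fractional choices, the relaxed optimum would be about 50.5, but investments are indivisible.
Z + A + Q + V: cost 3 + 14 + 2 + 2 = 21 ≤ 21, payoff 10 + 7 + 11 + 12 = 40.
Z + L + Q + V: cost 3 + 12 + 2 + 2 = 19 ≤ 21, payoff 10 + 6 + 11 + 12 = 39.
Z + Q + X + V: cost 3 + 2 + 7 + 2 = 14 ≤ 21, payoff 10 + 11 + 14 + 12 = 47.
Best is Z, Q, X, and V with total payoff 47.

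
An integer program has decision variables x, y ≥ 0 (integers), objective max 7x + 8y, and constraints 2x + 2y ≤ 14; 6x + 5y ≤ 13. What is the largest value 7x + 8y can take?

Relaxing integrality, the LP optimum is 20.80 at (x,y) = (0, 2.6), which is not an integer point.
(x,y)=(0,2): 2·0+2·2=4≤14, 6·0+5·2=10≤13, objective 16.
(x,y)=(1,1): 2·1+2·1=4≤14, 6·1+5·1=11≤13, objective 15.
(x,y)=(0,1): 2·0+2·1=2≤14, 6·0+5·1=5≤13, objective 8.
No feasible integer point exceeds 16.

16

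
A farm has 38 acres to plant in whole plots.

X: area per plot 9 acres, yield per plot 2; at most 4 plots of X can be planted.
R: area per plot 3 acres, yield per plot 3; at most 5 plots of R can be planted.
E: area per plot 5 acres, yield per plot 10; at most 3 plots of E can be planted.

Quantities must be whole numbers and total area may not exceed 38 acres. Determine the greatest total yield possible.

45

E has the best ratio (10/5); taking only E gives at most 3×10 = 30 (stopped by the supply cap of 3).
Mixing does better — 5×R and 3×E: area 30 ≤ 38, yield 5·3 + 3·10 = 45.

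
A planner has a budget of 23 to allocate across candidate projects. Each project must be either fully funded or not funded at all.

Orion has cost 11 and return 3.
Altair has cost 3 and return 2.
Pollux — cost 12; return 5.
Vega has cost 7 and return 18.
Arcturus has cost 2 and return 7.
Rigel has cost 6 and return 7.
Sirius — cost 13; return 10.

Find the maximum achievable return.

Vega + Arcturus + Rigel: cost 7 + 2 + 6 = 15 ≤ 23, return 18 + 7 + 7 = 32.
Vega + Arcturus + Sirius: cost 7 + 2 + 13 = 22 ≤ 23, return 18 + 7 + 10 = 35.
Altair + Vega + Arcturus + Rigel: cost 3 + 7 + 2 + 6 = 18 ≤ 23, return 2 + 18 + 7 + 7 = 34.
Best is Vega, Arcturus, and Sirius with total return 35.

35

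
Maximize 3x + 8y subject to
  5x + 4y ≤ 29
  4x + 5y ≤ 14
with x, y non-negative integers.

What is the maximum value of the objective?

19

(x,y)=(1,2): 5·1+4·2=13≤29, 4·1+5·2=14≤14, objective 19.
(x,y)=(0,2): 5·0+4·2=8≤29, 4·0+5·2=10≤14, objective 16.
The best lattice point is (1,2), giving 19.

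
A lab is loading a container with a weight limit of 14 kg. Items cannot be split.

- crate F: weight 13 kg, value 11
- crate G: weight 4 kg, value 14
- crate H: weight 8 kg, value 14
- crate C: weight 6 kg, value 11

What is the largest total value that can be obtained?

28

crate H + crate C: weight 8 + 6 = 14 ≤ 14, value 14 + 11 = 25.
crate G + crate H: weight 4 + 8 = 12 ≤ 14, value 14 + 14 = 28.
crate G + crate C: weight 4 + 6 = 10 ≤ 14, value 14 + 11 = 25.
Best is crate G and crate H with total value 28.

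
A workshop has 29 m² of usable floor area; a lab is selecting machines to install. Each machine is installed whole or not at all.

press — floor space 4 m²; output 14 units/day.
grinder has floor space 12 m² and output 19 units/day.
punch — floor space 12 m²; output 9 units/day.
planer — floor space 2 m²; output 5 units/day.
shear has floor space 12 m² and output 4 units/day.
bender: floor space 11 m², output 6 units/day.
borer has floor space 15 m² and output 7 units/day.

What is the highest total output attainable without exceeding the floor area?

This is an integer program with binary decision variables.
Take press, grinder, planer, and bender: floor space 4 + 12 + 2 + 11 = 29 ≤ 29, output 14 + 19 + 5 + 6 = 44.
No other feasible combination does better.

44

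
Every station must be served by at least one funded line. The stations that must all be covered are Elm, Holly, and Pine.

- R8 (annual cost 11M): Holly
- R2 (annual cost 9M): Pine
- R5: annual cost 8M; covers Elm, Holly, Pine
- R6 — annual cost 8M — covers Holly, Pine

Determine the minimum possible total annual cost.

8

This is an integer covering problem.
R5 alone covers Elm, Holly, Pine — every station.
Total annual cost: 8.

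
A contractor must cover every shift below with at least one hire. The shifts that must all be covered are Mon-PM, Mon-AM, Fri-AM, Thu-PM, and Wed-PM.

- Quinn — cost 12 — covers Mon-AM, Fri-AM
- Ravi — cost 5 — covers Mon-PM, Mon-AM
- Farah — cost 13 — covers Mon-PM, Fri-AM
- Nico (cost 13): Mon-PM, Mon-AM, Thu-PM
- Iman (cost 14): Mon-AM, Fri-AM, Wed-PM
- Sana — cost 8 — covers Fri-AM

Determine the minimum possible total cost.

The greedy cost-per-new-shift heuristic would pick Ravi, Iman, and Nico for 32, but a cheaper cover exists.
Choose Nico and Iman: together they cover Mon-PM, Mon-AM, Fri-AM, Thu-PM, Wed-PM — every shift.
Total cost: 13 + 14 = 27.
No cover costs less than 27.

27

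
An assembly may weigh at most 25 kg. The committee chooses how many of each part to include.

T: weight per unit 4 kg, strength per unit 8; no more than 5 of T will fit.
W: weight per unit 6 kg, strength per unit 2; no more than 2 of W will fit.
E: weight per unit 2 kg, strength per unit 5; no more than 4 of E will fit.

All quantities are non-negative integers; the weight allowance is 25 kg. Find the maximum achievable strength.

52

E has the best ratio (5/2); taking only E gives at most 4×5 = 20 (stopped by the supply cap of 4).
Mixing does better — 4×T and 4×E: weight 24 ≤ 25, strength 4·8 + 4·5 = 52.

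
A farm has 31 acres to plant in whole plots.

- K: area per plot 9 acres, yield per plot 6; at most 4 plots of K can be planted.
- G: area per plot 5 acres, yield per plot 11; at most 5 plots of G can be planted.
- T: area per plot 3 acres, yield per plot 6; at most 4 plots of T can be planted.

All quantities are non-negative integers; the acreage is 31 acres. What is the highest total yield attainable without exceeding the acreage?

67

Take 5×G and 2×T: area 31 ≤ 31, yield 5·11 + 2·6 = 67.
G has the best ratio (11/5) and is taken to its limit of 5; remaining capacity is filled optimally with the others.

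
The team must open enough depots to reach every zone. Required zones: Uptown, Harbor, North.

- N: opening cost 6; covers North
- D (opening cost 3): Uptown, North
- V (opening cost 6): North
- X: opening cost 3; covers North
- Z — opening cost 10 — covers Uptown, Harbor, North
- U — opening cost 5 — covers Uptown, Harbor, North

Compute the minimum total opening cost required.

This is an integer covering problem.
The greedy cost-per-new-zone heuristic would pick D and U for 8, but a cheaper cover exists.
U alone covers Uptown, Harbor, North — every zone.
Total opening cost: 5.
No cover costs less than 5.

5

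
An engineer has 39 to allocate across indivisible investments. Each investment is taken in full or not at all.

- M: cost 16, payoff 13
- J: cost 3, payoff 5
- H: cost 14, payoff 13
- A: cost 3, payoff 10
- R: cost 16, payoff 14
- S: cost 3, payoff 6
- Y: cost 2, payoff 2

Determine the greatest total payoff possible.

48

Allowing fractional choices, the relaxed optimum would be about 48.2, but investments are indivisible.
M + J + H + A + S: cost 16 + 3 + 14 + 3 + 3 = 39 ≤ 39, payoff 13 + 5 + 13 + 10 + 6 = 47.
J + H + A + R + S: cost 3 + 14 + 3 + 16 + 3 = 39 ≤ 39, payoff 5 + 13 + 10 + 14 + 6 = 48.
H + A + R + S + Y: cost 14 + 3 + 16 + 3 + 2 = 38 ≤ 39, payoff 13 + 10 + 14 + 6 + 2 = 45.
Best is J, H, A, R, and S with total payoff 48.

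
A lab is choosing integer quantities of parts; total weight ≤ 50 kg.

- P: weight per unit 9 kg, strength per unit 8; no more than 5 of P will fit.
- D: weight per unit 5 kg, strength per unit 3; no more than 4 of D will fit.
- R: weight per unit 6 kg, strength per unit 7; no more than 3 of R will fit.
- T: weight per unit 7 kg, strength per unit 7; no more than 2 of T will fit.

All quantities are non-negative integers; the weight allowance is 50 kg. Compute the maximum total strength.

R has the best ratio (7/6); taking only R gives at most 3×7 = 21 (stopped by the supply cap of 3).
Mixing does better — 2×P, 3×R, and 2×T: weight 50 ≤ 50, strength 2·8 + 3·7 + 2·7 = 51.

51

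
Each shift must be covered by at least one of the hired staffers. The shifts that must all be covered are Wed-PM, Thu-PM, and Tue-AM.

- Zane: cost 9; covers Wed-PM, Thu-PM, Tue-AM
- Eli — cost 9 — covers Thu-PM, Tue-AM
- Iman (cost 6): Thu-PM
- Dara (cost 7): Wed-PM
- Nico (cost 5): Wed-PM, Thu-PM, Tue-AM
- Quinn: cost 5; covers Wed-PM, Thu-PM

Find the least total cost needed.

Nico alone covers Wed-PM, Thu-PM, Tue-AM — every shift.
Total cost: 5.

5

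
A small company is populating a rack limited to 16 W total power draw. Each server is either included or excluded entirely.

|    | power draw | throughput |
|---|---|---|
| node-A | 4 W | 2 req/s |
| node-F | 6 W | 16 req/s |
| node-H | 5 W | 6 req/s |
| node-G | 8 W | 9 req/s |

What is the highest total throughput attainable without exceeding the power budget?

node-A + node-F + node-H: power draw 4 + 6 + 5 = 15 ≤ 16, throughput 2 + 16 + 6 = 24.
node-F + node-G: power draw 6 + 8 = 14 ≤ 16, throughput 16 + 9 = 25.
Best is node-F and node-G with total throughput 25.

25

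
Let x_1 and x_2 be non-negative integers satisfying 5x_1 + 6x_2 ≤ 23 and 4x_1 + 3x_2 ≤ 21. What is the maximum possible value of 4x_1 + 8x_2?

The continuous relaxation peaks at (0, 3.83) with value 30.67; rounding to a feasible lattice point costs some objective.
(x_1,x_2)=(1,3): 5·1+6·3=23≤23, 4·1+3·3=13≤21, objective 28.
(x_1,x_2)=(0,3): 5·0+6·3=18≤23, 4·0+3·3=9≤21, objective 24.
The best lattice point is (1,3), giving 28.

28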